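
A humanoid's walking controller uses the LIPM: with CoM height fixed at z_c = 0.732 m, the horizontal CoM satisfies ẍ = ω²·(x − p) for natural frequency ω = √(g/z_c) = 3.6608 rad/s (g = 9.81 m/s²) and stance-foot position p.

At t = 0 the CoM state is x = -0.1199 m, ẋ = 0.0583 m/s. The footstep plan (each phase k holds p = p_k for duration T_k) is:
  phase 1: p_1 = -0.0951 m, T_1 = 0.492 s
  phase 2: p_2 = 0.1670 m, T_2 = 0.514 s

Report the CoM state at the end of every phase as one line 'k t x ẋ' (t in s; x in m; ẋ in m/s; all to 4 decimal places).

1 0.4920 -0.1253 -0.0861
2 1.0060 -0.8901 -3.7201

phase 1: p=-0.0951, T=0.492, ωT=1.801114, cosh=3.110752, sinh=2.945637; start (x,ẋ)=(-0.119900, 0.058300) → end (x,ẋ)=(-0.125336, -0.086071)
phase 2: p=0.1670, T=0.514, ωT=1.881651, cosh=3.358337, sinh=3.205998; start (x,ẋ)=(-0.125336, -0.086071) → end (x,ẋ)=(-0.890141, -3.720062)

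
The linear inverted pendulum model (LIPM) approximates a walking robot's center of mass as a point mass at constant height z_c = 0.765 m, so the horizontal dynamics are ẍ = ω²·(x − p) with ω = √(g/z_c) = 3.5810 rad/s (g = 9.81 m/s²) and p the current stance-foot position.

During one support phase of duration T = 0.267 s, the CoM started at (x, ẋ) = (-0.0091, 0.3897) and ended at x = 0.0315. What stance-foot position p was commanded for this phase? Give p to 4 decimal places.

ωT = 3.5810·0.267 = 0.956127; cosh(ωT) = 1.492990, sinh(ωT) = 1.108611
x(T) = p + (x₀−p)·cosh(ωT) + (ẋ₀/ω)·sinh(ωT) ⇒ p·(1 − cosh) = x(T) − x₀·cosh − (ẋ₀/ω)·sinh
numerator   = 0.0315 − (-0.0091)·1.492990 − (0.3897/3.5810)·1.108611 = -0.075558
denominator = 1 − 1.492990 = -0.492990
p = -0.075558 / -0.492990 = 0.1533

p = 0.1533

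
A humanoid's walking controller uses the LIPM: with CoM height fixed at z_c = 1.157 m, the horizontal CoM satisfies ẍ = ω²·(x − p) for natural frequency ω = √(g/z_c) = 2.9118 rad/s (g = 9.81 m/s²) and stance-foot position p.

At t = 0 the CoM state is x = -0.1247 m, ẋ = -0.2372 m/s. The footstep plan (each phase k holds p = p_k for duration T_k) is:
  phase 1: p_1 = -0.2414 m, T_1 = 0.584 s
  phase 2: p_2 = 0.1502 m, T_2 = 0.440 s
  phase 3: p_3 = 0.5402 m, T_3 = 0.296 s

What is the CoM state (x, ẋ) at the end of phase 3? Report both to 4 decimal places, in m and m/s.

x = -0.8713, ẋ = -3.5091

phase 1: p=-0.2414, T=0.584, ωT=1.700491, cosh=2.829615, sinh=2.647022; start (x,ẋ)=(-0.124700, -0.237200) → end (x,ẋ)=(-0.126815, 0.228292)
phase 2: p=0.1502, T=0.440, ωT=1.281192, cosh=1.939318, sinh=1.661612; start (x,ẋ)=(-0.126815, 0.228292) → end (x,ẋ)=(-0.256745, -0.897544)
phase 3: p=0.5402, T=0.296, ωT=0.861893, cosh=1.395000, sinh=0.972638; start (x,ẋ)=(-0.256745, -0.897544) → end (x,ẋ)=(-0.871348, -3.509124)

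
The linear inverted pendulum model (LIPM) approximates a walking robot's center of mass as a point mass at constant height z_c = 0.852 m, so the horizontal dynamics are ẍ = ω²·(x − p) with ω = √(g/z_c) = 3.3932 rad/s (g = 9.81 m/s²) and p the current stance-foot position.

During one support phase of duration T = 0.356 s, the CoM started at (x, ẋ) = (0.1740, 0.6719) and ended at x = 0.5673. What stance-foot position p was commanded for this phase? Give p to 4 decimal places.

ωT = 3.3932·0.356 = 1.207979; cosh(ωT) = 1.822758, sinh(ωT) = 1.523957
x(T) = p + (x₀−p)·cosh(ωT) + (ẋ₀/ω)·sinh(ωT) ⇒ p·(1 − cosh) = x(T) − x₀·cosh − (ẋ₀/ω)·sinh
numerator   = 0.5673 − (0.1740)·1.822758 − (0.6719/3.3932)·1.523957 = -0.051624
denominator = 1 − 1.822758 = -0.822758
p = -0.051624 / -0.822758 = 0.0627

p = 0.0627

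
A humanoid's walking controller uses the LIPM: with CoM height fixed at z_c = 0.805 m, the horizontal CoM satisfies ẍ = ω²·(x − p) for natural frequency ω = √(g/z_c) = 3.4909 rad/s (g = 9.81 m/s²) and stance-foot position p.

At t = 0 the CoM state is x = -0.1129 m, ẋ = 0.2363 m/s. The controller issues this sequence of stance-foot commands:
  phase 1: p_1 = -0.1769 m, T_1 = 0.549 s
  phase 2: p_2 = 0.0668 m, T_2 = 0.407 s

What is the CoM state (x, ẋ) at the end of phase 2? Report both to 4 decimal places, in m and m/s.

phase 1: p=-0.1769, T=0.549, ωT=1.916504, cosh=3.472138, sinh=3.325017; start (x,ẋ)=(-0.112900, 0.236300) → end (x,ẋ)=(0.270388, 1.563333)
phase 2: p=0.0668, T=0.407, ωT=1.420796, cosh=2.190969, sinh=1.949447; start (x,ẋ)=(0.270388, 1.563333) → end (x,ẋ)=(1.385878, 4.810699)

x = 1.3859, ẋ = 4.8107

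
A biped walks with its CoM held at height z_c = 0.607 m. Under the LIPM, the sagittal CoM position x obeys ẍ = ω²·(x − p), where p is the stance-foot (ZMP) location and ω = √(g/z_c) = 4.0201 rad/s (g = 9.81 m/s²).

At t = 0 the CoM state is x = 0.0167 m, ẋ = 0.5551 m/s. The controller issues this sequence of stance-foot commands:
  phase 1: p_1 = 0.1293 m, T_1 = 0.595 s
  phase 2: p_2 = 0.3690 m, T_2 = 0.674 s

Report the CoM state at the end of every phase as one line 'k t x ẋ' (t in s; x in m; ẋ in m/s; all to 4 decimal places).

1 0.5950 0.2572 0.6061
2 1.2690 0.6527 1.2108

phase 1: p=0.1293, T=0.595, ωT=2.391960, cosh=5.513175, sinh=5.421725; start (x,ẋ)=(0.016700, 0.555100) → end (x,ẋ)=(0.257154, 0.606148)
phase 2: p=0.3690, T=0.674, ωT=2.709547, cosh=7.544521, sinh=7.477954; start (x,ẋ)=(0.257154, 0.606148) → end (x,ẋ)=(0.652699, 1.210780)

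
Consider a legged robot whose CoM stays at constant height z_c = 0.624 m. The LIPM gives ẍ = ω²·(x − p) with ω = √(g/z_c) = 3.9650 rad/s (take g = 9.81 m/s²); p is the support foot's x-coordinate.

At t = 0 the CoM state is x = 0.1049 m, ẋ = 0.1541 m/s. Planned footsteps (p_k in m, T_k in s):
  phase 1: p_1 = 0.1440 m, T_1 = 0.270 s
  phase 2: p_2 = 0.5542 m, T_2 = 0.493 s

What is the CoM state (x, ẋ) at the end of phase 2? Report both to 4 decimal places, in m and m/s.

x = -0.9276, ẋ = -5.6300

phase 1: p=0.1440, T=0.270, ωT=1.070550, cosh=1.629902, sinh=1.287082; start (x,ẋ)=(0.104900, 0.154100) → end (x,ẋ)=(0.130293, 0.051630)
phase 2: p=0.5542, T=0.493, ωT=1.954745, cosh=3.601859, sinh=3.460259; start (x,ẋ)=(0.130293, 0.051630) → end (x,ẋ)=(-0.927595, -5.630005)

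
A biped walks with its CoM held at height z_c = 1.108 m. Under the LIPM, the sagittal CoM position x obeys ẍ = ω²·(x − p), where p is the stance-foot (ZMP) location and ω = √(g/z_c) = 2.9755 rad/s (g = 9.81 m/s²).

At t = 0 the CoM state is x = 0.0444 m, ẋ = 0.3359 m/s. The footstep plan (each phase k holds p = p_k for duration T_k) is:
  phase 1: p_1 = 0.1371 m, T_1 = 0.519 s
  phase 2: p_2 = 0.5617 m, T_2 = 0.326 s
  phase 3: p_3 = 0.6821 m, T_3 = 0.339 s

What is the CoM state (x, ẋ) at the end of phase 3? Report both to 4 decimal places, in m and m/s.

phase 1: p=0.1371, T=0.519, ωT=1.544285, cosh=2.449042, sinh=2.235577; start (x,ẋ)=(0.044400, 0.335900) → end (x,ẋ)=(0.162445, 0.205996)
phase 2: p=0.5617, T=0.326, ωT=0.970013, cosh=1.508528, sinh=1.129450; start (x,ẋ)=(0.162445, 0.205996) → end (x,ẋ)=(0.037605, -1.031017)
phase 3: p=0.6821, T=0.339, ωT=1.008695, cosh=1.553357, sinh=1.188662; start (x,ẋ)=(0.037605, -1.031017) → end (x,ẋ)=(-0.730904, -3.881027)

x = -0.7309, ẋ = -3.8810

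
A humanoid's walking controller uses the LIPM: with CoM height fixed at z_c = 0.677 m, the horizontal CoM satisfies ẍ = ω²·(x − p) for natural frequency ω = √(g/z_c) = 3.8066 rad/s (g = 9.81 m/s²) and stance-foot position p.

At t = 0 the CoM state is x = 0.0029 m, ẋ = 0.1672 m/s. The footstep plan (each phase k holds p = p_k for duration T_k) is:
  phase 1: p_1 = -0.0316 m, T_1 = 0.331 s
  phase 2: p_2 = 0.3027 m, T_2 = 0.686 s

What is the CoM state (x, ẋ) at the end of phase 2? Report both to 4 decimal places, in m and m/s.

phase 1: p=-0.0316, T=0.331, ωT=1.259985, cosh=1.904513, sinh=1.620854; start (x,ẋ)=(0.002900, 0.167200) → end (x,ẋ)=(0.105300, 0.531298)
phase 2: p=0.3027, T=0.686, ωT=2.611328, cosh=6.845277, sinh=6.771840; start (x,ẋ)=(0.105300, 0.531298) → end (x,ẋ)=(-0.103396, -1.451645)

x = -0.1034, ẋ = -1.4516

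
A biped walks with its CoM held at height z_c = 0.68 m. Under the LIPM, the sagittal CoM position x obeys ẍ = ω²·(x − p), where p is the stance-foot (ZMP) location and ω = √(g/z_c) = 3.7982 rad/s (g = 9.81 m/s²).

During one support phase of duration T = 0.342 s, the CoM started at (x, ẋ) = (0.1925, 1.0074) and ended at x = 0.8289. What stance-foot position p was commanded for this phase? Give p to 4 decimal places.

ωT = 3.7982·0.342 = 1.298984; cosh(ωT) = 1.969190, sinh(ωT) = 1.696382
x(T) = p + (x₀−p)·cosh(ωT) + (ẋ₀/ω)·sinh(ωT) ⇒ p·(1 − cosh) = x(T) − x₀·cosh − (ẋ₀/ω)·sinh
numerator   = 0.8289 − (0.1925)·1.969190 − (1.0074/3.7982)·1.696382 = -0.000102
denominator = 1 − 1.969190 = -0.969190
p = -0.000102 / -0.969190 = 0.0001

p = 0.0001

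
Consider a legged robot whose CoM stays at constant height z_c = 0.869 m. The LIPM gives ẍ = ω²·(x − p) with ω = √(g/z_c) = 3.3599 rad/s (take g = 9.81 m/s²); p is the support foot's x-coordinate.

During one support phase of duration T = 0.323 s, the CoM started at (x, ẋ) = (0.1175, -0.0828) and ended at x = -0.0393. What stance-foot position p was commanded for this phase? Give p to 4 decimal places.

p = 0.3093

ωT = 3.3599·0.323 = 1.085248; cosh(ωT) = 1.648996, sinh(ωT) = 1.311177
x(T) = p + (x₀−p)·cosh(ωT) + (ẋ₀/ω)·sinh(ωT) ⇒ p·(1 − cosh) = x(T) − x₀·cosh − (ẋ₀/ω)·sinh
numerator   = -0.0393 − (0.1175)·1.648996 − (-0.0828/3.3599)·1.311177 = -0.200745
denominator = 1 − 1.648996 = -0.648996
p = -0.200745 / -0.648996 = 0.3093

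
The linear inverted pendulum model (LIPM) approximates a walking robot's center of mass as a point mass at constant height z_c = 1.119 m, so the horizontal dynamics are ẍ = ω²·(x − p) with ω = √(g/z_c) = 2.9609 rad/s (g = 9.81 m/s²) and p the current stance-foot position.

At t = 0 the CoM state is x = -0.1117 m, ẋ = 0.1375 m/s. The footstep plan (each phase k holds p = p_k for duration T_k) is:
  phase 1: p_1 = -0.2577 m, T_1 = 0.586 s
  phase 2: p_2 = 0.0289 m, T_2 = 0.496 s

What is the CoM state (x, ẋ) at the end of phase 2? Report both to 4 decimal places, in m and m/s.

phase 1: p=-0.2577, T=0.586, ωT=1.735087, cosh=2.922904, sinh=2.746519; start (x,ẋ)=(-0.111700, 0.137500) → end (x,ẋ)=(0.296588, 1.589196)
phase 2: p=0.0289, T=0.496, ωT=1.468606, cosh=2.286712, sinh=2.056466; start (x,ẋ)=(0.296588, 1.589196) → end (x,ẋ)=(1.744788, 5.263986)

x = 1.7448, ẋ = 5.2640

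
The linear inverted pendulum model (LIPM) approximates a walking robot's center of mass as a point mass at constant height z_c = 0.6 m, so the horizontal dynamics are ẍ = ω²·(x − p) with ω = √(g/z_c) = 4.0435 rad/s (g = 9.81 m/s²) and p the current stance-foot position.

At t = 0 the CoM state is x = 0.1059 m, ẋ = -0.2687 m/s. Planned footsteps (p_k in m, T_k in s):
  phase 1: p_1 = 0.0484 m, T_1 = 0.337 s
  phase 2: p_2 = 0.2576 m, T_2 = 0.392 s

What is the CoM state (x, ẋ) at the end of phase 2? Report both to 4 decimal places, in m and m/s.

x = -0.3563, ẋ = -2.3353

phase 1: p=0.0484, T=0.337, ωT=1.362660, cosh=2.081274, sinh=1.825295; start (x,ẋ)=(0.105900, -0.268700) → end (x,ẋ)=(0.046778, -0.134855)
phase 2: p=0.2576, T=0.392, ωT=1.585052, cosh=2.542241, sinh=2.337304; start (x,ẋ)=(0.046778, -0.134855) → end (x,ẋ)=(-0.356312, -2.335288)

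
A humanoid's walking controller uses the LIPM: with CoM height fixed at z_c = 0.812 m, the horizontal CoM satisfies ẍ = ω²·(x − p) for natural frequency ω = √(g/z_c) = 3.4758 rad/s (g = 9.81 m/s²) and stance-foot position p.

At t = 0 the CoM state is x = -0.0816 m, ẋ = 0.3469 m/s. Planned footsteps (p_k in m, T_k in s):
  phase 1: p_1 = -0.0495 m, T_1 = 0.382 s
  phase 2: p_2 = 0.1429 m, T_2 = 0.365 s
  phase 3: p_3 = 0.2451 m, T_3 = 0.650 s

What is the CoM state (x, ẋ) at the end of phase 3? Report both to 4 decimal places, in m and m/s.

phase 1: p=-0.0495, T=0.382, ωT=1.327756, cosh=2.018819, sinh=1.753748; start (x,ẋ)=(-0.081600, 0.346900) → end (x,ẋ)=(0.060728, 0.504657)
phase 2: p=0.1429, T=0.365, ωT=1.268667, cosh=1.918658, sinh=1.637451; start (x,ẋ)=(0.060728, 0.504657) → end (x,ẋ)=(0.222984, 0.500584)
phase 3: p=0.2451, T=0.650, ωT=2.259270, cosh=4.840261, sinh=4.735835; start (x,ẋ)=(0.222984, 0.500584) → end (x,ẋ)=(0.820104, 2.058901)

x = 0.8201, ẋ = 2.0589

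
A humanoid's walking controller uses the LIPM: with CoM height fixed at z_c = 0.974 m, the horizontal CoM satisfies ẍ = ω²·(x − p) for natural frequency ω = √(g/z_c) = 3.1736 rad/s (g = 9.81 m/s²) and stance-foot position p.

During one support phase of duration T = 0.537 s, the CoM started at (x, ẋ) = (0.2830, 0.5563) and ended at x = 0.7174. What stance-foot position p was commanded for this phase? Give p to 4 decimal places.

p = 0.3001

ωT = 3.1736·0.537 = 1.704223; cosh(ωT) = 2.839514, sinh(ωT) = 2.657600
x(T) = p + (x₀−p)·cosh(ωT) + (ẋ₀/ω)·sinh(ωT) ⇒ p·(1 − cosh) = x(T) − x₀·cosh − (ẋ₀/ω)·sinh
numerator   = 0.7174 − (0.2830)·2.839514 − (0.5563/3.1736)·2.657600 = -0.552033
denominator = 1 − 2.839514 = -1.839514
p = -0.552033 / -1.839514 = 0.3001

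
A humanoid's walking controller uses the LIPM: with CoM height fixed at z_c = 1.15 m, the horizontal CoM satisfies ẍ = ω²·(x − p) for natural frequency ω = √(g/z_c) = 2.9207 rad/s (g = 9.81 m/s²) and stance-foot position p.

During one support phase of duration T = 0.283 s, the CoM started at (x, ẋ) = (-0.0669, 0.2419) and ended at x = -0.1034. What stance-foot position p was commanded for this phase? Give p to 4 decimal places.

p = 0.2458

ωT = 2.9207·0.283 = 0.826558; cosh(ωT) = 1.361496, sinh(ωT) = 0.923943
x(T) = p + (x₀−p)·cosh(ωT) + (ẋ₀/ω)·sinh(ωT) ⇒ p·(1 − cosh) = x(T) − x₀·cosh − (ẋ₀/ω)·sinh
numerator   = -0.1034 − (-0.0669)·1.361496 − (0.2419/2.9207)·0.923943 = -0.088839
denominator = 1 − 1.361496 = -0.361496
p = -0.088839 / -0.361496 = 0.2458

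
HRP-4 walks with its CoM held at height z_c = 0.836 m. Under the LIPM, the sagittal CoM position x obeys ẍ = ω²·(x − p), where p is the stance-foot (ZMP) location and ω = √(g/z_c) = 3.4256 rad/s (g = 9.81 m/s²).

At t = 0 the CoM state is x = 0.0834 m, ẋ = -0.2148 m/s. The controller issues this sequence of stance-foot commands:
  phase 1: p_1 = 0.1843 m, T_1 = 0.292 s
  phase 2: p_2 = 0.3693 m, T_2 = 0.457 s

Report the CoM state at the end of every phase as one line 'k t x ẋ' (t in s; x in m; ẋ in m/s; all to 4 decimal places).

1 0.2920 -0.0451 -0.7379
2 0.7490 -1.1584 -5.0909

phase 1: p=0.1843, T=0.292, ωT=1.000275, cosh=1.543404, sinh=1.175626; start (x,ẋ)=(0.083400, -0.214800) → end (x,ẋ)=(-0.045146, -0.737870)
phase 2: p=0.3693, T=0.457, ωT=1.565499, cosh=2.497023, sinh=2.288040; start (x,ẋ)=(-0.045146, -0.737870) → end (x,ẋ)=(-1.158423, -5.090871)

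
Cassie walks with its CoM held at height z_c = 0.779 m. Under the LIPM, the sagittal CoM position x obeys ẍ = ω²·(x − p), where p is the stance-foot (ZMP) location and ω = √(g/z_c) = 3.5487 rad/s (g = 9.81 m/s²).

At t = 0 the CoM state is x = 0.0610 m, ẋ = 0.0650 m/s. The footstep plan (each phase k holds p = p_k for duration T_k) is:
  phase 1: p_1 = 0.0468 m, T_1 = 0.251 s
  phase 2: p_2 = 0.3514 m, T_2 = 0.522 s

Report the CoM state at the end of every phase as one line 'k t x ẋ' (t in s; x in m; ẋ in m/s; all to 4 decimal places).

phase 1: p=0.0468, T=0.251, ωT=0.890724, cosh=1.423626, sinh=1.013267; start (x,ẋ)=(0.061000, 0.065000) → end (x,ẋ)=(0.085575, 0.143596)
phase 2: p=0.3514, T=0.522, ωT=1.852421, cosh=3.266047, sinh=3.109190; start (x,ẋ)=(0.085575, 0.143596) → end (x,ẋ)=(-0.390986, -2.464011)

1 0.2510 0.0856 0.1436
2 0.7730 -0.3910 -2.4640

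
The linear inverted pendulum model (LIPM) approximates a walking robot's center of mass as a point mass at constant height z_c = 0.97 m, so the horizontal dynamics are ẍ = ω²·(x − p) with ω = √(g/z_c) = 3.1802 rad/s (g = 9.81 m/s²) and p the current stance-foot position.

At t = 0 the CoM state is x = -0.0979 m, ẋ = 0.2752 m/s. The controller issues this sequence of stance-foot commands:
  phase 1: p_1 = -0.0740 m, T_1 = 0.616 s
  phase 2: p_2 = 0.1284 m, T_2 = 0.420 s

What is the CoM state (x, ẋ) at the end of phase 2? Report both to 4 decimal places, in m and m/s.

x = 0.5595, ẋ = 1.5534

phase 1: p=-0.0740, T=0.616, ωT=1.959003, cosh=3.616626, sinh=3.475628; start (x,ẋ)=(-0.097900, 0.275200) → end (x,ẋ)=(0.140328, 0.731124)
phase 2: p=0.1284, T=0.420, ωT=1.335684, cosh=2.032787, sinh=1.769809; start (x,ẋ)=(0.140328, 0.731124) → end (x,ẋ)=(0.559523, 1.553353)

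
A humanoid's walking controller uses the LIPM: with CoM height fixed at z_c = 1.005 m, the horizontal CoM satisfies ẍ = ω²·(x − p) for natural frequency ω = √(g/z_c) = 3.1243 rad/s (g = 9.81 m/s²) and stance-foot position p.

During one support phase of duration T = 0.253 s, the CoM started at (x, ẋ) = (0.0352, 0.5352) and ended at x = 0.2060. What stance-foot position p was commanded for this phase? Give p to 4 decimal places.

p = -0.0282

ωT = 3.1243·0.253 = 0.790448; cosh(ωT) = 1.329013, sinh(ωT) = 0.875371
x(T) = p + (x₀−p)·cosh(ωT) + (ẋ₀/ω)·sinh(ωT) ⇒ p·(1 − cosh) = x(T) − x₀·cosh − (ẋ₀/ω)·sinh
numerator   = 0.2060 − (0.0352)·1.329013 − (0.5352/3.1243)·0.875371 = 0.009266
denominator = 1 − 1.329013 = -0.329013
p = 0.009266 / -0.329013 = -0.0282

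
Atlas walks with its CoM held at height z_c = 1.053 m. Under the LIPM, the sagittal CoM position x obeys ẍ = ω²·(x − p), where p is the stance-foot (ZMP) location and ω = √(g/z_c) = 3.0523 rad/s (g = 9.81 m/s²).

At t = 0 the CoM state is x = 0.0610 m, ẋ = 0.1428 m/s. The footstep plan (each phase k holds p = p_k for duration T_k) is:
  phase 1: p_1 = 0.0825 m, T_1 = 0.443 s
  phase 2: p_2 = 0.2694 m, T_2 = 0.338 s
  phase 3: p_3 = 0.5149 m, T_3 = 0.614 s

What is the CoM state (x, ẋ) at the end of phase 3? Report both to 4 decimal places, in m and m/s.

x = -1.1241, ẋ = -4.8536

phase 1: p=0.0825, T=0.443, ωT=1.352169, cosh=2.062240, sinh=1.803561; start (x,ẋ)=(0.061000, 0.142800) → end (x,ẋ)=(0.122540, 0.176130)
phase 2: p=0.2694, T=0.338, ωT=1.031677, cosh=1.581088, sinh=1.224680; start (x,ẋ)=(0.122540, 0.176130) → end (x,ẋ)=(0.107871, -0.270497)
phase 3: p=0.5149, T=0.614, ωT=1.874112, cosh=3.334262, sinh=3.180771; start (x,ẋ)=(0.107871, -0.270497) → end (x,ẋ)=(-1.124124, -4.853618)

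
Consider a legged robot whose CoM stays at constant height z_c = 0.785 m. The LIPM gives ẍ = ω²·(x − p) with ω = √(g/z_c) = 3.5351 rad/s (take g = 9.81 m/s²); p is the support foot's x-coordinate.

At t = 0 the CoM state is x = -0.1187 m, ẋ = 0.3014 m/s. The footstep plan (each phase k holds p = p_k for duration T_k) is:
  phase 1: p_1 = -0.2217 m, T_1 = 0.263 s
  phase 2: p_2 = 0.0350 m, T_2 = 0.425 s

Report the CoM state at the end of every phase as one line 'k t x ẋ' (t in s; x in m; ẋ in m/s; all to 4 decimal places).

phase 1: p=-0.2217, T=0.263, ωT=0.929731, cosh=1.464244, sinh=1.069584; start (x,ẋ)=(-0.118700, 0.301400) → end (x,ẋ)=(0.020309, 0.830775)
phase 2: p=0.0350, T=0.425, ωT=1.502417, cosh=2.357564, sinh=2.134973; start (x,ẋ)=(0.020309, 0.830775) → end (x,ẋ)=(0.502100, 1.847728)

1 0.2630 0.0203 0.8308
2 0.6880 0.5021 1.8477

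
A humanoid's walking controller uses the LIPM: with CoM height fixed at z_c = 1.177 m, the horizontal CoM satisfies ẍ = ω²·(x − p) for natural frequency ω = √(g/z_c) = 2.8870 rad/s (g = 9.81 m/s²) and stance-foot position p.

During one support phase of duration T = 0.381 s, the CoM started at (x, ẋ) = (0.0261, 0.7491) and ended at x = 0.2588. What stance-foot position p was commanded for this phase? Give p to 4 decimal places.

p = 0.1964

ωT = 2.8870·0.381 = 1.099947; cosh(ωT) = 1.668448, sinh(ωT) = 1.335559
x(T) = p + (x₀−p)·cosh(ωT) + (ẋ₀/ω)·sinh(ωT) ⇒ p·(1 − cosh) = x(T) − x₀·cosh − (ẋ₀/ω)·sinh
numerator   = 0.2588 − (0.0261)·1.668448 − (0.7491/2.8870)·1.335559 = -0.131289
denominator = 1 − 1.668448 = -0.668448
p = -0.131289 / -0.668448 = 0.1964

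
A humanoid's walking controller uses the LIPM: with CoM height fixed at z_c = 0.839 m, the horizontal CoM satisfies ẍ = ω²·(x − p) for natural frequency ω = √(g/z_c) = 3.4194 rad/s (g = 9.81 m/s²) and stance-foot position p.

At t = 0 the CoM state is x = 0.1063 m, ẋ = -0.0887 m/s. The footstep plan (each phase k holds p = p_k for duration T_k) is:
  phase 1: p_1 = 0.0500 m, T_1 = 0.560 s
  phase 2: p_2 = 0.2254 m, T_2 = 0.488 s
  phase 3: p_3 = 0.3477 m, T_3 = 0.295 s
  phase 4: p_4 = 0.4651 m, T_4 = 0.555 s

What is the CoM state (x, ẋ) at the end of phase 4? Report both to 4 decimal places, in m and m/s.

x = 0.4278, ẋ = -0.0389

phase 1: p=0.0500, T=0.560, ωT=1.914864, cosh=3.466689, sinh=3.319327; start (x,ẋ)=(0.106300, -0.088700) → end (x,ẋ)=(0.159070, 0.331516)
phase 2: p=0.2254, T=0.488, ωT=1.668667, cosh=2.746795, sinh=2.558297; start (x,ẋ)=(0.159070, 0.331516) → end (x,ẋ)=(0.291237, 0.330366)
phase 3: p=0.3477, T=0.295, ωT=1.008723, cosh=1.553391, sinh=1.188706; start (x,ẋ)=(0.291237, 0.330366) → end (x,ẋ)=(0.374838, 0.283684)
phase 4: p=0.4651, T=0.555, ωT=1.897767, cosh=3.410442, sinh=3.260539; start (x,ẋ)=(0.374838, 0.283684) → end (x,ẋ)=(0.427771, -0.038851)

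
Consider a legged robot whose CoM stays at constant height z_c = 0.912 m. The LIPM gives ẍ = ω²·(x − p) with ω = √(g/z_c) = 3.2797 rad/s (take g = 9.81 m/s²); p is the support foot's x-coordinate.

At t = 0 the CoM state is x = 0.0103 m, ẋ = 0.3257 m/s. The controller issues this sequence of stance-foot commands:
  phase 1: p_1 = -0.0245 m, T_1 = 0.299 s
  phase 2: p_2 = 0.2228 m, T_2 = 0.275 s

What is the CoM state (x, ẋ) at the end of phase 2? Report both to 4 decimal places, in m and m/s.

x = 0.3036, ẋ = 0.6262

phase 1: p=-0.0245, T=0.299, ωT=0.980630, cosh=1.520605, sinh=1.145531; start (x,ẋ)=(0.010300, 0.325700) → end (x,ẋ)=(0.142177, 0.626005)
phase 2: p=0.2228, T=0.275, ωT=0.901918, cosh=1.435057, sinh=1.029267; start (x,ẋ)=(0.142177, 0.626005) → end (x,ẋ)=(0.303561, 0.626196)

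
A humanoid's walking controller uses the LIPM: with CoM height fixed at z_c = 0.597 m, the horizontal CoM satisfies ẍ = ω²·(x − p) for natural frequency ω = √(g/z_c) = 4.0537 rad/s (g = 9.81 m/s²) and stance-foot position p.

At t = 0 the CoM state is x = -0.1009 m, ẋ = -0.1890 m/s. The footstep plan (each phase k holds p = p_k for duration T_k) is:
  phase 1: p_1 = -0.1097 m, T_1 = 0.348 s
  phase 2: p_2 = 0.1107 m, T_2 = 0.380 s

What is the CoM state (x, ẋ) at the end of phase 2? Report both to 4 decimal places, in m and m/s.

phase 1: p=-0.1097, T=0.348, ωT=1.410688, cosh=2.171374, sinh=1.927399; start (x,ẋ)=(-0.100900, -0.189000) → end (x,ẋ)=(-0.180455, -0.341634)
phase 2: p=0.1107, T=0.380, ωT=1.540406, cosh=2.440389, sinh=2.226095; start (x,ẋ)=(-0.180455, -0.341634) → end (x,ẋ)=(-0.787441, -3.461082)

x = -0.7874, ẋ = -3.4611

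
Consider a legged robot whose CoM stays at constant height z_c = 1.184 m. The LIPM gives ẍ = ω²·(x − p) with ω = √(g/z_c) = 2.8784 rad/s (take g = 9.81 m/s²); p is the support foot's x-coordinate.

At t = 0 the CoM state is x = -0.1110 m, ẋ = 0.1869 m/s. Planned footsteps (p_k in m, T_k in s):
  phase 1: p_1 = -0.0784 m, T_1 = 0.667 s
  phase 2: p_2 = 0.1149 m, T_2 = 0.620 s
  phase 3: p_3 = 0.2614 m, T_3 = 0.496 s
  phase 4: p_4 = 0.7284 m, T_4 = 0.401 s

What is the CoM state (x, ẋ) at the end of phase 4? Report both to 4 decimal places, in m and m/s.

phase 1: p=-0.0784, T=0.667, ωT=1.919893, cosh=3.483425, sinh=3.336802; start (x,ẋ)=(-0.111000, 0.186900) → end (x,ẋ)=(0.024705, 0.337940)
phase 2: p=0.1149, T=0.620, ωT=1.784608, cosh=3.062554, sinh=2.894691; start (x,ẋ)=(0.024705, 0.337940) → end (x,ẋ)=(0.178527, 0.283451)
phase 3: p=0.2614, T=0.496, ωT=1.427686, cosh=2.204453, sinh=1.964590; start (x,ẋ)=(0.178527, 0.283451) → end (x,ẋ)=(0.272174, 0.156219)
phase 4: p=0.7284, T=0.401, ωT=1.154238, cosh=1.743452, sinh=1.428155; start (x,ẋ)=(0.272174, 0.156219) → end (x,ẋ)=(0.010501, -1.603095)

x = 0.0105, ẋ = -1.6031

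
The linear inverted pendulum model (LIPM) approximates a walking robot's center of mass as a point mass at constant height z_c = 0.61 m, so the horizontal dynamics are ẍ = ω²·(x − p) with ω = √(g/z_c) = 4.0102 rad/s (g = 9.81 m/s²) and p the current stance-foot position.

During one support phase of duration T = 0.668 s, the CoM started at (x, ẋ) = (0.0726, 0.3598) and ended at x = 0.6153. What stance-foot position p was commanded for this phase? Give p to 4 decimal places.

p = 0.0897

ωT = 4.0102·0.668 = 2.678814; cosh(ωT) = 7.318222, sinh(ωT) = 7.249578
x(T) = p + (x₀−p)·cosh(ωT) + (ẋ₀/ω)·sinh(ωT) ⇒ p·(1 − cosh) = x(T) − x₀·cosh − (ẋ₀/ω)·sinh
numerator   = 0.6153 − (0.0726)·7.318222 − (0.3598/4.0102)·7.249578 = -0.566444
denominator = 1 − 7.318222 = -6.318222
p = -0.566444 / -6.318222 = 0.0897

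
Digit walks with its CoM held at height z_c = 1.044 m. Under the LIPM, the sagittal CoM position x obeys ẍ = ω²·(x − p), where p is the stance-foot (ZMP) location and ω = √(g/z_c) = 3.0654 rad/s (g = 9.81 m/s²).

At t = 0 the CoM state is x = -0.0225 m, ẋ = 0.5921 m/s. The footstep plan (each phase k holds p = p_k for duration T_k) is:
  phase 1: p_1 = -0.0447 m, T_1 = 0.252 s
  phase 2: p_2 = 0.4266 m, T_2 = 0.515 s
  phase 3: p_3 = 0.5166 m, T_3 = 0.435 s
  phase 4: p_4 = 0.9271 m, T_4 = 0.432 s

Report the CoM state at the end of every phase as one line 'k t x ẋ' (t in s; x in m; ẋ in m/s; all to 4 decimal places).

1 0.2520 0.1490 0.8357
2 0.7670 0.3577 0.1366
3 1.2020 0.2728 -0.5829
4 1.6340 -0.7219 -4.6764

phase 1: p=-0.0447, T=0.252, ωT=0.772481, cosh=1.313498, sinh=0.851633; start (x,ẋ)=(-0.022500, 0.592100) → end (x,ẋ)=(0.148957, 0.835678)
phase 2: p=0.4266, T=0.515, ωT=1.578681, cosh=2.527402, sinh=2.321155; start (x,ẋ)=(0.148957, 0.835678) → end (x,ẋ)=(0.357670, 0.136592)
phase 3: p=0.5166, T=0.435, ωT=1.333449, cosh=2.028837, sinh=1.765270; start (x,ẋ)=(0.357670, 0.136592) → end (x,ẋ)=(0.272816, -0.582888)
phase 4: p=0.9271, T=0.432, ωT=1.324253, cosh=2.012688, sinh=1.746687; start (x,ẋ)=(0.272816, -0.582888) → end (x,ẋ)=(-0.721903, -4.676398)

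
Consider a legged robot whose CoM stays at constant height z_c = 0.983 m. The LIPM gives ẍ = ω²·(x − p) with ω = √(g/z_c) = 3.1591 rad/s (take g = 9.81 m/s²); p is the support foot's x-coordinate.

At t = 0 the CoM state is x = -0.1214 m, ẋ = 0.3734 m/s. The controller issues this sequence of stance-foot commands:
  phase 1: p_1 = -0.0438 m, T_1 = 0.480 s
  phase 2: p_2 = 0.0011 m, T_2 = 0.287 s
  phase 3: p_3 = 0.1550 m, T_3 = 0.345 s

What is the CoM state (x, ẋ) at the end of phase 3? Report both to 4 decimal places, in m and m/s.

x = 0.4100, ẋ = 1.0066

phase 1: p=-0.0438, T=0.480, ωT=1.516368, cosh=2.387578, sinh=2.168071; start (x,ẋ)=(-0.121400, 0.373400) → end (x,ẋ)=(0.027186, 0.360028)
phase 2: p=0.0011, T=0.287, ωT=0.906662, cosh=1.439957, sinh=1.036086; start (x,ẋ)=(0.027186, 0.360028) → end (x,ẋ)=(0.156741, 0.603806)
phase 3: p=0.1550, T=0.345, ωT=1.089889, cosh=1.655100, sinh=1.318846; start (x,ẋ)=(0.156741, 0.603806) → end (x,ẋ)=(0.409955, 1.006611)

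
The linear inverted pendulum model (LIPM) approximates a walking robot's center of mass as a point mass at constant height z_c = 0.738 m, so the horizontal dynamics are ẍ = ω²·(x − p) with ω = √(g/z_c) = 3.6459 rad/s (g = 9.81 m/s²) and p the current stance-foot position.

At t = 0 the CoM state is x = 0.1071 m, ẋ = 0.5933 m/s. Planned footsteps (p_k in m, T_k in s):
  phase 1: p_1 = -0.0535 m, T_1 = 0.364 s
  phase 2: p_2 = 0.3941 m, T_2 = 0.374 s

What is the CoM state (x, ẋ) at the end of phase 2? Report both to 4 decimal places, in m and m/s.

x = 1.8449, ẋ = 5.7074

phase 1: p=-0.0535, T=0.364, ωT=1.327108, cosh=2.017683, sinh=1.752440; start (x,ẋ)=(0.107100, 0.593300) → end (x,ẋ)=(0.555716, 2.223200)
phase 2: p=0.3941, T=0.374, ωT=1.363567, cosh=2.082931, sinh=1.827184; start (x,ẋ)=(0.555716, 2.223200) → end (x,ẋ)=(1.844916, 5.707412)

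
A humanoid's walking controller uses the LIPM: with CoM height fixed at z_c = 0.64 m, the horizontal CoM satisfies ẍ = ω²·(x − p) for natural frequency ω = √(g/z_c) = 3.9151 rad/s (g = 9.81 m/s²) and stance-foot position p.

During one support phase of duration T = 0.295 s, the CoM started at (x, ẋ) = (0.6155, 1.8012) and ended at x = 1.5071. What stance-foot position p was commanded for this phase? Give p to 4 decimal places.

ωT = 3.9151·0.295 = 1.154954; cosh(ωT) = 1.744475, sinh(ωT) = 1.429404
x(T) = p + (x₀−p)·cosh(ωT) + (ẋ₀/ω)·sinh(ωT) ⇒ p·(1 − cosh) = x(T) − x₀·cosh − (ẋ₀/ω)·sinh
numerator   = 1.5071 − (0.6155)·1.744475 − (1.8012/3.9151)·1.429404 = -0.224243
denominator = 1 − 1.744475 = -0.744475
p = -0.224243 / -0.744475 = 0.3012

p = 0.3012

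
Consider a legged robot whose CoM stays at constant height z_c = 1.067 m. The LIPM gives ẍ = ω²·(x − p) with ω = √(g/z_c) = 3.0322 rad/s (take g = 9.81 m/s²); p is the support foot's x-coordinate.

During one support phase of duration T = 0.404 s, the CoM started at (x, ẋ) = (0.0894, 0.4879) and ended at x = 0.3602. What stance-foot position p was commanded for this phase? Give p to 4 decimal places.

ωT = 3.0322·0.404 = 1.225009; cosh(ωT) = 1.848976, sinh(ωT) = 1.555220
x(T) = p + (x₀−p)·cosh(ωT) + (ẋ₀/ω)·sinh(ωT) ⇒ p·(1 − cosh) = x(T) − x₀·cosh − (ẋ₀/ω)·sinh
numerator   = 0.3602 − (0.0894)·1.848976 − (0.4879/3.0322)·1.555220 = -0.055343
denominator = 1 − 1.848976 = -0.848976
p = -0.055343 / -0.848976 = 0.0652

p = 0.0652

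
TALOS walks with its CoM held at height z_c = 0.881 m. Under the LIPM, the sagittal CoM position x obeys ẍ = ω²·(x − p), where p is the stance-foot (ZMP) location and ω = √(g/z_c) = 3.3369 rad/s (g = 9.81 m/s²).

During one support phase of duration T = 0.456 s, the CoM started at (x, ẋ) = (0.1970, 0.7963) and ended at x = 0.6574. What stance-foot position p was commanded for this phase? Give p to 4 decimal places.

ωT = 3.3369·0.456 = 1.521626; cosh(ωT) = 2.399012, sinh(ωT) = 2.180656
x(T) = p + (x₀−p)·cosh(ωT) + (ẋ₀/ω)·sinh(ωT) ⇒ p·(1 − cosh) = x(T) − x₀·cosh − (ẋ₀/ω)·sinh
numerator   = 0.6574 − (0.1970)·2.399012 − (0.7963/3.3369)·2.180656 = -0.335585
denominator = 1 − 2.399012 = -1.399012
p = -0.335585 / -1.399012 = 0.2399

p = 0.2399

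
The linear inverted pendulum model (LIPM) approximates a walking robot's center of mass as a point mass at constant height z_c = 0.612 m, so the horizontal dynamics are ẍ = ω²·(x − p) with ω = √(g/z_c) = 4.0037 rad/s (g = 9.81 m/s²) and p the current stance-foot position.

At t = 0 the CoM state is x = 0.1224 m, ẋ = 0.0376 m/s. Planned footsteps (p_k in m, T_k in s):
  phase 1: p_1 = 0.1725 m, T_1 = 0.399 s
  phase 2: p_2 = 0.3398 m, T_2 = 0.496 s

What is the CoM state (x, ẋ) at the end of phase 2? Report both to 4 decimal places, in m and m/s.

phase 1: p=0.1725, T=0.399, ωT=1.597476, cosh=2.571477, sinh=2.369071; start (x,ẋ)=(0.122400, 0.037600) → end (x,ẋ)=(0.065918, -0.378513)
phase 2: p=0.3398, T=0.496, ωT=1.985835, cosh=3.711198, sinh=3.573932; start (x,ẋ)=(0.065918, -0.378513) → end (x,ẋ)=(-1.014514, -5.323707)

x = -1.0145, ẋ = -5.3237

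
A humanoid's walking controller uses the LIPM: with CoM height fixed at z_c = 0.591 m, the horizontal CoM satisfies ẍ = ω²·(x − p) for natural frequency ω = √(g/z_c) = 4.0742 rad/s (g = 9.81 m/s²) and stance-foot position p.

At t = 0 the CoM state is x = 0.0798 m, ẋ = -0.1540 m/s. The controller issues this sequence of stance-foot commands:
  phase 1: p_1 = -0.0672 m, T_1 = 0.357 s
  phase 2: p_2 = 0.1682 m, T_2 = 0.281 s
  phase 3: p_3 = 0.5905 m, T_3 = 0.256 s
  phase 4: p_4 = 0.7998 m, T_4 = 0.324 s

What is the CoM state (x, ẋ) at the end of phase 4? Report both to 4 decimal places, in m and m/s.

phase 1: p=-0.0672, T=0.357, ωT=1.454489, cosh=2.257908, sinh=2.024388; start (x,ẋ)=(0.079800, -0.154000) → end (x,ẋ)=(0.188193, 0.864703)
phase 2: p=0.1682, T=0.281, ωT=1.144850, cosh=1.730121, sinh=1.411850; start (x,ẋ)=(0.188193, 0.864703) → end (x,ẋ)=(0.502440, 1.611044)
phase 3: p=0.5905, T=0.256, ωT=1.042995, cosh=1.595051, sinh=1.242653; start (x,ẋ)=(0.502440, 1.611044) → end (x,ẋ)=(0.941416, 2.123863)
phase 4: p=0.7998, T=0.324, ωT=1.320041, cosh=2.005349, sinh=1.738225; start (x,ẋ)=(0.941416, 2.123863) → end (x,ẋ)=(1.989919, 5.261996)

x = 1.9899, ẋ = 5.2620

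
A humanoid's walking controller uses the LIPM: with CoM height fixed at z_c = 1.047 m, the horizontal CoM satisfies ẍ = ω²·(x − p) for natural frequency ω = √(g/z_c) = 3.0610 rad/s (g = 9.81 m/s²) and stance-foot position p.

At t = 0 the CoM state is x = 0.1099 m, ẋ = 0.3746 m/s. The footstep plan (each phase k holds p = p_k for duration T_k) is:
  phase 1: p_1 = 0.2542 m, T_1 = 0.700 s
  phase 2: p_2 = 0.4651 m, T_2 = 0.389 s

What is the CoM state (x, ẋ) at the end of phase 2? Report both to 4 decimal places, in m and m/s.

x = -0.2259, ẋ = -1.8897

phase 1: p=0.2542, T=0.700, ωT=2.142700, cosh=4.319877, sinh=4.202540; start (x,ẋ)=(0.109900, 0.374600) → end (x,ẋ)=(0.145141, -0.238045)
phase 2: p=0.4651, T=0.389, ωT=1.190729, cosh=1.796739, sinh=1.492739; start (x,ẋ)=(0.145141, -0.238045) → end (x,ẋ)=(-0.225868, -1.889684)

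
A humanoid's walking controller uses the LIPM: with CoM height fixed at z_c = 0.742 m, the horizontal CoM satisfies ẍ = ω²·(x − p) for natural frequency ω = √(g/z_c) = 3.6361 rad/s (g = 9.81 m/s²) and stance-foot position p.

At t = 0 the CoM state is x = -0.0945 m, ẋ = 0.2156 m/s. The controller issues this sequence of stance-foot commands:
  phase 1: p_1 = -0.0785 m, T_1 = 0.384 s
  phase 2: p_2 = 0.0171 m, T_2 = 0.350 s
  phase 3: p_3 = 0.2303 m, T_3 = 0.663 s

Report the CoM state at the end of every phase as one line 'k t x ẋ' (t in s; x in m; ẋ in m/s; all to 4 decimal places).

phase 1: p=-0.0785, T=0.384, ωT=1.396262, cosh=2.143796, sinh=1.896276; start (x,ẋ)=(-0.094500, 0.215600) → end (x,ẋ)=(-0.000362, 0.351882)
phase 2: p=0.0171, T=0.350, ωT=1.272635, cosh=1.925170, sinh=1.645078; start (x,ẋ)=(-0.000362, 0.351882) → end (x,ẋ)=(0.142683, 0.572978)
phase 3: p=0.2303, T=0.663, ωT=2.410734, cosh=5.615945, sinh=5.526195; start (x,ẋ)=(0.142683, 0.572978) → end (x,ẋ)=(0.609070, 1.457261)

1 0.3840 -0.0004 0.3519
2 0.7340 0.1427 0.5730
3 1.3970 0.6091 1.4573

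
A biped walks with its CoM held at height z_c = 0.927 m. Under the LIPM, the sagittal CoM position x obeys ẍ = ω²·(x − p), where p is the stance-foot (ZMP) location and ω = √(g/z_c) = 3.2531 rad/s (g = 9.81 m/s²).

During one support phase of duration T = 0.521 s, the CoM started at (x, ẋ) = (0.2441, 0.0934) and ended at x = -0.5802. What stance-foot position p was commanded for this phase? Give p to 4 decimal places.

p = 0.7399

ωT = 3.2531·0.521 = 1.694865; cosh(ωT) = 2.814768, sinh(ωT) = 2.631144
x(T) = p + (x₀−p)·cosh(ωT) + (ẋ₀/ω)·sinh(ωT) ⇒ p·(1 − cosh) = x(T) − x₀·cosh − (ẋ₀/ω)·sinh
numerator   = -0.5802 − (0.2441)·2.814768 − (0.0934/3.2531)·2.631144 = -1.342828
denominator = 1 − 2.814768 = -1.814768
p = -1.342828 / -1.814768 = 0.7399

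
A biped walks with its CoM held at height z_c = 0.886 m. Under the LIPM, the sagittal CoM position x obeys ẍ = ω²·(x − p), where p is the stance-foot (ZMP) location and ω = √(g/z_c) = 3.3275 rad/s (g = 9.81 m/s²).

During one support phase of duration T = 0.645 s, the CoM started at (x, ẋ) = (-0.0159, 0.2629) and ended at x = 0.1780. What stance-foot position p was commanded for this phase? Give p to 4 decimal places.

p = 0.0259

ωT = 3.3275·0.645 = 2.146238; cosh(ωT) = 4.334771, sinh(ωT) = 4.217848
x(T) = p + (x₀−p)·cosh(ωT) + (ẋ₀/ω)·sinh(ωT) ⇒ p·(1 − cosh) = x(T) − x₀·cosh − (ẋ₀/ω)·sinh
numerator   = 0.1780 − (-0.0159)·4.334771 − (0.2629/3.3275)·4.217848 = -0.086322
denominator = 1 − 4.334771 = -3.334771
p = -0.086322 / -3.334771 = 0.0259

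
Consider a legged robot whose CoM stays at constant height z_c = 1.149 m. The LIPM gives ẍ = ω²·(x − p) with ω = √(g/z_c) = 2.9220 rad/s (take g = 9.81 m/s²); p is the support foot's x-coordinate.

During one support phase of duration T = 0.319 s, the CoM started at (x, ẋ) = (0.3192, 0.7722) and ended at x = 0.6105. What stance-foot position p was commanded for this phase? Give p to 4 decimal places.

p = 0.3027

ωT = 2.9220·0.319 = 0.932118; cosh(ωT) = 1.466801, sinh(ωT) = 1.073082
x(T) = p + (x₀−p)·cosh(ωT) + (ẋ₀/ω)·sinh(ωT) ⇒ p·(1 − cosh) = x(T) − x₀·cosh − (ẋ₀/ω)·sinh
numerator   = 0.6105 − (0.3192)·1.466801 − (0.7722/2.9220)·1.073082 = -0.141287
denominator = 1 − 1.466801 = -0.466801
p = -0.141287 / -0.466801 = 0.3027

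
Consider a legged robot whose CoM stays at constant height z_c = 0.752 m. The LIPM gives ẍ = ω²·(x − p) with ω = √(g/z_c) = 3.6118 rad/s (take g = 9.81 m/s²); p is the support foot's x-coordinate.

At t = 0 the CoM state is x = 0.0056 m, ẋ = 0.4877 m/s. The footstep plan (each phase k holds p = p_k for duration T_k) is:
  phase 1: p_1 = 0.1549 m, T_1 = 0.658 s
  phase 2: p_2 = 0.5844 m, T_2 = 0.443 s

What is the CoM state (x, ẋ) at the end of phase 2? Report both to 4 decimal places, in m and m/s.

x = -0.9059, ẋ = -5.0501

phase 1: p=0.1549, T=0.658, ωT=2.376564, cosh=5.430357, sinh=5.337488; start (x,ẋ)=(0.005600, 0.487700) → end (x,ẋ)=(0.064867, -0.229811)
phase 2: p=0.5844, T=0.443, ωT=1.600027, cosh=2.577530, sinh=2.375639; start (x,ẋ)=(0.064867, -0.229811) → end (x,ẋ)=(-0.905869, -5.050113)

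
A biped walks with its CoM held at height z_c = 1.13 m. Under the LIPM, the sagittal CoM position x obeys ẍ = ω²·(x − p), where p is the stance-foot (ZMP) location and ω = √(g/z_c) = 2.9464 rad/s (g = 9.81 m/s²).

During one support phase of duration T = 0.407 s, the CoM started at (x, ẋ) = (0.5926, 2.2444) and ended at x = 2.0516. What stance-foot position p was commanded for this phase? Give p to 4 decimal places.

ωT = 2.9464·0.407 = 1.199185; cosh(ωT) = 1.809426, sinh(ωT) = 1.507986
x(T) = p + (x₀−p)·cosh(ωT) + (ẋ₀/ω)·sinh(ωT) ⇒ p·(1 − cosh) = x(T) − x₀·cosh − (ẋ₀/ω)·sinh
numerator   = 2.0516 − (0.5926)·1.809426 − (2.2444/2.9464)·1.507986 = -0.169363
denominator = 1 − 1.809426 = -0.809426
p = -0.169363 / -0.809426 = 0.2092

p = 0.2092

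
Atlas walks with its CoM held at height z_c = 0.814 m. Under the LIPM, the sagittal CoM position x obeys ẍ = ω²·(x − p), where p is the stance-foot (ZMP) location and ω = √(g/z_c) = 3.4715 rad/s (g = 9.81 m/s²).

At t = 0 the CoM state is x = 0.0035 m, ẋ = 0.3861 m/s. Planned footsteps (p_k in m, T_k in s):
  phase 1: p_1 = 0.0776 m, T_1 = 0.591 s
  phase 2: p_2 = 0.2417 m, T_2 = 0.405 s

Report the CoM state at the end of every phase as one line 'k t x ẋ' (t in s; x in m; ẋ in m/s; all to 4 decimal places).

phase 1: p=0.0776, T=0.591, ωT=2.051656, cosh=3.954651, sinh=3.826129; start (x,ẋ)=(0.003500, 0.386100) → end (x,ẋ)=(0.210102, 0.542664)
phase 2: p=0.2417, T=0.405, ωT=1.405957, cosh=2.162282, sinh=1.917149; start (x,ẋ)=(0.210102, 0.542664) → end (x,ẋ)=(0.473065, 0.963097)

1 0.5910 0.2101 0.5427
2 0.9960 0.4731 0.9631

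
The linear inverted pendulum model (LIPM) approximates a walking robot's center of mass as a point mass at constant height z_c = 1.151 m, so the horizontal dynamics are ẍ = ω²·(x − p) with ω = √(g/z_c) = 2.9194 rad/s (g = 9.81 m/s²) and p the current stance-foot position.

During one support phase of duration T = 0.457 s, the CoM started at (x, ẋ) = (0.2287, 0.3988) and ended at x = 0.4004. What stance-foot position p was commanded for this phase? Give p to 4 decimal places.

p = 0.2963

ωT = 2.9194·0.457 = 1.334166; cosh(ωT) = 2.030103, sinh(ωT) = 1.766725
x(T) = p + (x₀−p)·cosh(ωT) + (ẋ₀/ω)·sinh(ωT) ⇒ p·(1 − cosh) = x(T) − x₀·cosh − (ẋ₀/ω)·sinh
numerator   = 0.4004 − (0.2287)·2.030103 − (0.3988/2.9194)·1.766725 = -0.305225
denominator = 1 − 2.030103 = -1.030103
p = -0.305225 / -1.030103 = 0.2963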